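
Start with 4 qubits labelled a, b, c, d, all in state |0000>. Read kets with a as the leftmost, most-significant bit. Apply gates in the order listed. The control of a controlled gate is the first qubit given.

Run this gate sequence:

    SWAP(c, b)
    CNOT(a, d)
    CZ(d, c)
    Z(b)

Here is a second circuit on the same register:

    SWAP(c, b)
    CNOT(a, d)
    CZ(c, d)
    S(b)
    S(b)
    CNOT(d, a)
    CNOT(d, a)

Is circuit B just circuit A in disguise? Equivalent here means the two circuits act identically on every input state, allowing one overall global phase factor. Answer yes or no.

Yes — the two circuits implement the same unitary up to a global phase.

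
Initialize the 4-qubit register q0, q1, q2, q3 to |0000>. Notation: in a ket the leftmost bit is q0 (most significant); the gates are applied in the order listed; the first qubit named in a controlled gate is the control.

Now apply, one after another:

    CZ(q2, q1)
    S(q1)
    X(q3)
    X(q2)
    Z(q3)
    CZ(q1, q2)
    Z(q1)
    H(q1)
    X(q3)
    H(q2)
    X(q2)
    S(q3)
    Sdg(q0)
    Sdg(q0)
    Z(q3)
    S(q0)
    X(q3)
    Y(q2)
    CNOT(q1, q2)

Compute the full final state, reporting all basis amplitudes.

The final amplitudes are I/2 on |0001>, I/2 on |0011>, I/2 on |0101>, I/2 on |0111>, and 0 on every other basis state.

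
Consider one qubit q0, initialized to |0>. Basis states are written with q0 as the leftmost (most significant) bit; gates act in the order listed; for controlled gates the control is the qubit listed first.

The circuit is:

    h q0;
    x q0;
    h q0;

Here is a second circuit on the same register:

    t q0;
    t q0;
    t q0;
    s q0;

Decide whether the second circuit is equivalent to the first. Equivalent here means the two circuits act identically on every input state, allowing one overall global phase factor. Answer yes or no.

No, they are not equivalent — no single phase factor reconciles the two unitaries.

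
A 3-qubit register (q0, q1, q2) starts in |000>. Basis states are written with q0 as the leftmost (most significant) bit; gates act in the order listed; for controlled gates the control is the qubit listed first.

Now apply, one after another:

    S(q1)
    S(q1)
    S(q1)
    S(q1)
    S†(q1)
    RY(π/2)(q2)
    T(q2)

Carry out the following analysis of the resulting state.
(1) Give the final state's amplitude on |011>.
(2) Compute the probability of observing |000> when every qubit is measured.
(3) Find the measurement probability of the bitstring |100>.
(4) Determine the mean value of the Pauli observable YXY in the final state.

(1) The amplitude on |011> is 0. Key observation: the block from step 1 through step 4 cancels to the identity and can be dropped.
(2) The probability of measuring |000> is 1/2.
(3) Outcome |100> occurs with probability 0.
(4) In the final state, YXY has expectation 0.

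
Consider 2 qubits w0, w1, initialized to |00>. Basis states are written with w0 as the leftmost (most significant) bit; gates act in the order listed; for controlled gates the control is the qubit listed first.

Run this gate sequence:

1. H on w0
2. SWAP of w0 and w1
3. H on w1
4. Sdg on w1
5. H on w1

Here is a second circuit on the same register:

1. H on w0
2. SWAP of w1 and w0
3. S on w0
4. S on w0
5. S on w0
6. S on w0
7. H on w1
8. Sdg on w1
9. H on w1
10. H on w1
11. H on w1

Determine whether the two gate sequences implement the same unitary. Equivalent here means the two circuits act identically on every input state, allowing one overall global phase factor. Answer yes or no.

Yes — the two circuits implement the same unitary up to a global phase.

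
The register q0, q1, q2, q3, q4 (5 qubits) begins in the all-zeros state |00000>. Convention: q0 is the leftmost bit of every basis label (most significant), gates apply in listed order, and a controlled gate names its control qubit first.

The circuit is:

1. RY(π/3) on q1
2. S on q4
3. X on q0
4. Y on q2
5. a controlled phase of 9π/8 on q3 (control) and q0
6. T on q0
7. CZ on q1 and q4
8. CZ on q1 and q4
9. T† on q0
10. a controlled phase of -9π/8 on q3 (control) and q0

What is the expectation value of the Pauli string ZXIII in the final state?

The observable ZXIII averages to -sqrt(3)/2.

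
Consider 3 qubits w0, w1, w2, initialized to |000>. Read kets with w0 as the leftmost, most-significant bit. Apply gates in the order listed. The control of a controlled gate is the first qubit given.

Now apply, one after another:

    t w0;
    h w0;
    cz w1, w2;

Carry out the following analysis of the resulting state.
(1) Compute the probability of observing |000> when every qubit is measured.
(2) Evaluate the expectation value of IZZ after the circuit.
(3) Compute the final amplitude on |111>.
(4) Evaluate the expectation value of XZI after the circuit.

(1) Outcome |000> occurs with probability 1/2.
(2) The observable IZZ averages to 1.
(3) |111> carries amplitude 0 in the final state.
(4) In the final state, XZI has expectation 1.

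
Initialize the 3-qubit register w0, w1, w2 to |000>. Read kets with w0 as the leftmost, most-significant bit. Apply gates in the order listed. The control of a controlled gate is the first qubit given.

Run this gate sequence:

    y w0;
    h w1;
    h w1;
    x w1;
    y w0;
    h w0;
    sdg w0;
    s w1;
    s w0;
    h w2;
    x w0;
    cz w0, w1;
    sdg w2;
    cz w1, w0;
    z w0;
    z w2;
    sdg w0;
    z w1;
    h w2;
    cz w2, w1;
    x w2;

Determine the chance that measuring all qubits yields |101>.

The probability of measuring |101> is 0.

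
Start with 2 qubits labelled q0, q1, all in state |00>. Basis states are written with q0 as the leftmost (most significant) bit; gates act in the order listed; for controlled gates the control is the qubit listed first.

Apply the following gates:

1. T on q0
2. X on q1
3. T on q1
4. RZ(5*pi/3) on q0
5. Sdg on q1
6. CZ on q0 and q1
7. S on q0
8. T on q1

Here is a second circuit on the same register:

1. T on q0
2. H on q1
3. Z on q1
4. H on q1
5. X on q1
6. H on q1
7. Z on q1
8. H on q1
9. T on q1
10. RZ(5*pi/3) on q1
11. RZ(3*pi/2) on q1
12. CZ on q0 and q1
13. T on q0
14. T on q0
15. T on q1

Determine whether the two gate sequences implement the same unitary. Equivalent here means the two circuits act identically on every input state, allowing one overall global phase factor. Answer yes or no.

No — the two circuits implement different unitaries, even allowing a global phase.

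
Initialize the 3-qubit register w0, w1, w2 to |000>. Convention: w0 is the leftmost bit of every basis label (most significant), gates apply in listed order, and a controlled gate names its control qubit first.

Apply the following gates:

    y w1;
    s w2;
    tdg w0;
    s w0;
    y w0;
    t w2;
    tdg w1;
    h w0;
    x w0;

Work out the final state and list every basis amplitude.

The final amplitudes are -sqrt(2)*exp(3*I*pi/4)/2 on |010>, sqrt(2)*exp(3*I*pi/4)/2 on |110>, and 0 on every other basis state.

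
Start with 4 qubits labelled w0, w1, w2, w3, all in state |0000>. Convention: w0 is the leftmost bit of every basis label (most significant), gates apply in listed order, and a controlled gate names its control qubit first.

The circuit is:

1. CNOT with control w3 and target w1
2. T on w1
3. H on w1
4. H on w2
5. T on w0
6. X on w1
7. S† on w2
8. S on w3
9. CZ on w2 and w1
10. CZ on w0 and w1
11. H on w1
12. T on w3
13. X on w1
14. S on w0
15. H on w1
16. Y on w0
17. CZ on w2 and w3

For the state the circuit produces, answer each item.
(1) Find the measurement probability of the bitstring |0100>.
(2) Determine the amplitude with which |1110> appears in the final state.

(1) Outcome |0100> occurs with probability 0.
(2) The amplitude on |1110> is 1/2.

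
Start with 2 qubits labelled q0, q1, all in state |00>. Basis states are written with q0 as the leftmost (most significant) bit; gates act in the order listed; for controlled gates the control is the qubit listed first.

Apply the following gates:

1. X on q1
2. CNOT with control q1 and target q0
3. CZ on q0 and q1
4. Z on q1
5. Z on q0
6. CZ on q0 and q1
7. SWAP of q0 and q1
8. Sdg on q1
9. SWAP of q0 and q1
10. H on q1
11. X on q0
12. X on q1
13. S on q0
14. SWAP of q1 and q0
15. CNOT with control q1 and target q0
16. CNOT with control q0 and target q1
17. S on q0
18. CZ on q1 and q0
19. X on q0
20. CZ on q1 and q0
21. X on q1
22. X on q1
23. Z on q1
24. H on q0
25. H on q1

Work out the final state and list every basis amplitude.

After the circuit, the state carries amplitude sqrt(2)*(1 + I)/4 on |00>, sqrt(2)*(-1 + I)/4 on |01>, sqrt(2)*(1 - I)/4 on |10>, sqrt(2)*(-1 - I)/4 on |11>. Key observation: the block from step 21 through step 22 cancels to the identity and can be dropped.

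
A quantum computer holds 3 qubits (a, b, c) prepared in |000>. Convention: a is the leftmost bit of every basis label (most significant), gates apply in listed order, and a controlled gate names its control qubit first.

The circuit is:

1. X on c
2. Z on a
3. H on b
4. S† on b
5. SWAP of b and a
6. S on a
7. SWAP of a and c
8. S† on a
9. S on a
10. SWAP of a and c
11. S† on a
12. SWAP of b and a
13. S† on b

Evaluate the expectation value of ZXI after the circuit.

The observable ZXI averages to -1. Key observation: gates 5-12 undo each other exactly, leaving only the rest of the circuit to track.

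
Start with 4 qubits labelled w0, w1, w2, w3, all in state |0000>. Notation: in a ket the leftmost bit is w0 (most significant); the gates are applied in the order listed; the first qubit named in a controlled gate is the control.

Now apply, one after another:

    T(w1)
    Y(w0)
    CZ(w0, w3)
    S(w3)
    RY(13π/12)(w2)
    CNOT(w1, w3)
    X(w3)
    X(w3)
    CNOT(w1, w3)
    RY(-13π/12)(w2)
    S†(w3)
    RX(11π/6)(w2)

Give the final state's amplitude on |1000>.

The amplitude on |1000> is I*(-sqrt(6) - sqrt(2))/4. Key observation: gates 4-11 undo each other exactly, leaving only the rest of the circuit to track.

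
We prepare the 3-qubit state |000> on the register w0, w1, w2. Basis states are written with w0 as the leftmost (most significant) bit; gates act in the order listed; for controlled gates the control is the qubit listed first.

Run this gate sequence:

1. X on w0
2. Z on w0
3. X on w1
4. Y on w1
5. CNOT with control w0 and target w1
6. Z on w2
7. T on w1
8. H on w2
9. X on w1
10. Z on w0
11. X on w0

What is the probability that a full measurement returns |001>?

The probability of measuring |001> is 1/2.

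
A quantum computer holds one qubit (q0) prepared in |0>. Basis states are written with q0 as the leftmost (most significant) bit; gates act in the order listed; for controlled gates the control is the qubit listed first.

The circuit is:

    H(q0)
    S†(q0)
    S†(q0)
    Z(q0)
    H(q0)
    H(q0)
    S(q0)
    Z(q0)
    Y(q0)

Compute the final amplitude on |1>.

The final state's coefficient on |1> equals sqrt(2)*I/2.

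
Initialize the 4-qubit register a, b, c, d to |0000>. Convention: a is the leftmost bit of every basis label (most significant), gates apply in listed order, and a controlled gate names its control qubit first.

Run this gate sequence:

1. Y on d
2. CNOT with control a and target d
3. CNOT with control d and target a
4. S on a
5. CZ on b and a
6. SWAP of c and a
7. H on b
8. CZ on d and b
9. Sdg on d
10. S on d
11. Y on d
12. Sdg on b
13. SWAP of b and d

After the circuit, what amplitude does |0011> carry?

The amplitude on |0011> is -sqrt(2)/2.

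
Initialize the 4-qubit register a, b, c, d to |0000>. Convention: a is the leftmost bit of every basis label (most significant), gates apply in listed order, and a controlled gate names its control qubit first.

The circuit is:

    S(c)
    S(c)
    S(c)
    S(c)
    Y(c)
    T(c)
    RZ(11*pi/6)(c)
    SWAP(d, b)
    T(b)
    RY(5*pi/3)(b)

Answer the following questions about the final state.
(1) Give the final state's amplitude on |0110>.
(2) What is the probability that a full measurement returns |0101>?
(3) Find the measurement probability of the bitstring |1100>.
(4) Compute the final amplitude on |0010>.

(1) The final state's coefficient on |0110> equals -exp(2*I*pi/3)/2. Key observation: steps 1-4 multiply out to the identity, so the circuit reduces to the remaining gates.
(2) The probability of measuring |0101> is 0.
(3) Outcome |1100> occurs with probability 0.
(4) |0010> carries amplitude sqrt(3)*exp(2*I*pi/3)/2 in the final state.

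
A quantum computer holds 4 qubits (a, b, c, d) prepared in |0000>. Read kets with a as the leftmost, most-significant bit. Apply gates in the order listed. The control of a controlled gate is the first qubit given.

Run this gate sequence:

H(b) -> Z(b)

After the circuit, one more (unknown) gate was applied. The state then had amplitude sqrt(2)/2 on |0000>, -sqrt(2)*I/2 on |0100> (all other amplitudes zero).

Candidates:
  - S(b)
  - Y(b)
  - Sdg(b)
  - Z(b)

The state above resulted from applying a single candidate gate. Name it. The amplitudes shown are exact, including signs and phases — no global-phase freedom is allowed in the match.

It was S(b) that produced the state shown.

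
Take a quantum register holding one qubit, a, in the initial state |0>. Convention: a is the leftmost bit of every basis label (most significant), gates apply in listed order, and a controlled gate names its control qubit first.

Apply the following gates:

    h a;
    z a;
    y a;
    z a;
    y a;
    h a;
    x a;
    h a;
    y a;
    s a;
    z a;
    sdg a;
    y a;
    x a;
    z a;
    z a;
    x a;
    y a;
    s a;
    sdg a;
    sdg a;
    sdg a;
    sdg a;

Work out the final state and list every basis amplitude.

The resulting statevector has amplitude -sqrt(2)*I/2 on |0>, -sqrt(2)/2 on |1>.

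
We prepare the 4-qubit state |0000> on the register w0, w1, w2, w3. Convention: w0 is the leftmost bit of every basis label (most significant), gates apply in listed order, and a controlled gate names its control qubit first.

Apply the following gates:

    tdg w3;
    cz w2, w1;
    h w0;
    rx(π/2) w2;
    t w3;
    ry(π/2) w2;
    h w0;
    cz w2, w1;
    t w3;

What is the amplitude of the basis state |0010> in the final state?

|0010> carries amplitude 1/2 - I/2 in the final state.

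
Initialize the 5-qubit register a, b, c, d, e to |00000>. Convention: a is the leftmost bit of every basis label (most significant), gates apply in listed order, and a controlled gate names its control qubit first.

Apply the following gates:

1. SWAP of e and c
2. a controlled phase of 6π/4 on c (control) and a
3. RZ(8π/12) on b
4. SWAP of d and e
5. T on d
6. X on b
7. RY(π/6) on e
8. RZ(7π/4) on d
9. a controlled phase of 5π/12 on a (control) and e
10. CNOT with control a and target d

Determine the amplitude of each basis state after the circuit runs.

After the circuit, the state carries amplitude (sqrt(2) + sqrt(6))*exp(19*I*pi/24)/4 on |01000>, (-sqrt(2) + sqrt(6))*exp(19*I*pi/24)/4 on |01001>, and 0 on every other basis state.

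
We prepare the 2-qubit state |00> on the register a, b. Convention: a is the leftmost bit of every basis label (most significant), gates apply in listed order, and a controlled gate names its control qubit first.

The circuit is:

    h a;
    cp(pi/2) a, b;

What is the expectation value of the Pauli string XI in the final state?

The observable XI averages to 1.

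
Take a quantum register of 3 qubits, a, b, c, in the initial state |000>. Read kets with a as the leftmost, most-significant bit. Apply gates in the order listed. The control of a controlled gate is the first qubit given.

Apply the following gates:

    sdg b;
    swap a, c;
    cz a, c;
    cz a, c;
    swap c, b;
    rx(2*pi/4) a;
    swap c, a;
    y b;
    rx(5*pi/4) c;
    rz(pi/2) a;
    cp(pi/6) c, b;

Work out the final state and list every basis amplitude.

The resulting statevector has amplitude sqrt(2)*(-sqrt(sqrt(2) + 2) - sqrt(2 - sqrt(2)))*exp(I*pi/4)/4 on |010>, sqrt(2)*(-sqrt(sqrt(2) + 2) + sqrt(2 - sqrt(2)))*exp(11*I*pi/12)/4 on |011>, and 0 on every other basis state.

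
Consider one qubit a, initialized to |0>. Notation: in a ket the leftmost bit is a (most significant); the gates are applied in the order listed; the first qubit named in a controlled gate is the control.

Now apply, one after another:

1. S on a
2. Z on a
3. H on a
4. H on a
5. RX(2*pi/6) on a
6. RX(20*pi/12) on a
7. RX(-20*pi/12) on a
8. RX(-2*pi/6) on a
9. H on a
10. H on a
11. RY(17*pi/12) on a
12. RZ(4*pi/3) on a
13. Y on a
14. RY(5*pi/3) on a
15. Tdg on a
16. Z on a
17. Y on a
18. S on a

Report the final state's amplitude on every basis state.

The resulting statevector has amplitude (-sqrt(6 - 3*sqrt(2))/8 + 3*sqrt(sqrt(2) + 2)/8 + (sqrt(6 - 3*sqrt(2)) + sqrt(sqrt(2) + 2))*exp(I*pi/3)/8)*exp(I*pi/12) on |0>, (3*sqrt(2 - sqrt(2))/8 + sqrt(3*sqrt(2) + 6)/8 - sqrt(2 - sqrt(2))*exp(2*I*pi/3)/8 + sqrt(3*sqrt(2) + 6)*exp(2*I*pi/3)/8)*exp(I*pi/6) on |1>. Key observation: gates 3-10 undo each other exactly, leaving only the rest of the circuit to track.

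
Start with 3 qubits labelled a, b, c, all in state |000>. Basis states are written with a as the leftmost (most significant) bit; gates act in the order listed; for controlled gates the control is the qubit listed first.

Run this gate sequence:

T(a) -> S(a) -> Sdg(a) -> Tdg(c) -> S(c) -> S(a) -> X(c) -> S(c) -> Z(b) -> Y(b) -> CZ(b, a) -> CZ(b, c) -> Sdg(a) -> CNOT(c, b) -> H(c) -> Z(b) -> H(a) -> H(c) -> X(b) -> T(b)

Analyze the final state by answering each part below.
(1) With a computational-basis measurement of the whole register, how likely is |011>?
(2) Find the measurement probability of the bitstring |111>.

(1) The probability of measuring |011> is 1/2. Key observation: the block from step 2 through step 3 cancels to the identity and can be dropped.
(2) The probability of measuring |111> is 1/2.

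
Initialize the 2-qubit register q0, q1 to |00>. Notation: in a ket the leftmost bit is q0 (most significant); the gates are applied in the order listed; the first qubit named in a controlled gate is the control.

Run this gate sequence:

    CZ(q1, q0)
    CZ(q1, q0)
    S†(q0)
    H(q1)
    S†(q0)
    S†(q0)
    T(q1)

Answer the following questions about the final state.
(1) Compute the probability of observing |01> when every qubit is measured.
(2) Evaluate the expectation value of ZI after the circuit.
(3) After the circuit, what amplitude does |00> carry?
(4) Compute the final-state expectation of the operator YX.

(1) Outcome |01> occurs with probability 1/2. Key observation: gates 1-2 undo each other exactly, leaving only the rest of the circuit to track.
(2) The expectation value of ZI is 1.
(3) The amplitude on |00> is sqrt(2)/2.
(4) The expectation value of YX is 0.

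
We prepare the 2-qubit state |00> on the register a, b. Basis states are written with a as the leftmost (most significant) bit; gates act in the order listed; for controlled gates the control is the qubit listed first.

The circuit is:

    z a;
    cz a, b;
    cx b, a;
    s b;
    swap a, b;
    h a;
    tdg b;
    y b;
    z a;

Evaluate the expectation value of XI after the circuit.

The observable XI averages to -1.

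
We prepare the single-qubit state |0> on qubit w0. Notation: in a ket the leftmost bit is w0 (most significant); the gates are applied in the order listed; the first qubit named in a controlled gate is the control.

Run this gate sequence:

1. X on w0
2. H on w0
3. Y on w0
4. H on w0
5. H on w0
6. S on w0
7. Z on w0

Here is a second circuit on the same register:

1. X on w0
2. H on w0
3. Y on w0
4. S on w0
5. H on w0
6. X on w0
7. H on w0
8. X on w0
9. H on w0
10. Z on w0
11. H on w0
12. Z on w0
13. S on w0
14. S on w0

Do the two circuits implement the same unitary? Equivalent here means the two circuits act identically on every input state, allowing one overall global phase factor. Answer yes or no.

Yes: on every input state the two circuits agree up to one overall phase factor.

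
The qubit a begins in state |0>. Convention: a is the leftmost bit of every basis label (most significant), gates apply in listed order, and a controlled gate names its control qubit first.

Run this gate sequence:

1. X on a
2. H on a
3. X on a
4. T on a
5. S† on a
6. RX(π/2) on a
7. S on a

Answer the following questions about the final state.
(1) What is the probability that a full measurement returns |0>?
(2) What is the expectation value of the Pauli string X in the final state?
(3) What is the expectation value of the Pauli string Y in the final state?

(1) Outcome |0> occurs with probability sqrt(2)/4 + 1/2.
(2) In the final state, X has expectation 0.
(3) The observable Y averages to -sqrt(2)/2.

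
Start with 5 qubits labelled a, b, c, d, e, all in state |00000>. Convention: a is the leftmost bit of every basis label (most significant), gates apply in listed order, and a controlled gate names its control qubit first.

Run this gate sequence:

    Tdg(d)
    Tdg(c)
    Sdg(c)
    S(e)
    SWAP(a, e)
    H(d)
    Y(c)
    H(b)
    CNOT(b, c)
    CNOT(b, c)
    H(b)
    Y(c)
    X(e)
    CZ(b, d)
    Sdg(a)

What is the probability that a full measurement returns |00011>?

Outcome |00011> occurs with probability 1/2. Key observation: the block from step 7 through step 12 cancels to the identity and can be dropped.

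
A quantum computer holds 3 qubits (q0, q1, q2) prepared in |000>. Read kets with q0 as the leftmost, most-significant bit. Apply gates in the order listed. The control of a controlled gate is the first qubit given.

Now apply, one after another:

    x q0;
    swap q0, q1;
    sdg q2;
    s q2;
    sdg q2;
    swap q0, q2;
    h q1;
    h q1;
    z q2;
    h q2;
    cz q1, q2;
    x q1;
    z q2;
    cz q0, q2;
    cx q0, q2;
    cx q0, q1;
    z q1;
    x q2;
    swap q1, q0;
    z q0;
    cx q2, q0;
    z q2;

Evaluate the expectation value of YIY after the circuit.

The observable YIY averages to 1. Key observation: gates 7-8 undo each other exactly, leaving only the rest of the circuit to track.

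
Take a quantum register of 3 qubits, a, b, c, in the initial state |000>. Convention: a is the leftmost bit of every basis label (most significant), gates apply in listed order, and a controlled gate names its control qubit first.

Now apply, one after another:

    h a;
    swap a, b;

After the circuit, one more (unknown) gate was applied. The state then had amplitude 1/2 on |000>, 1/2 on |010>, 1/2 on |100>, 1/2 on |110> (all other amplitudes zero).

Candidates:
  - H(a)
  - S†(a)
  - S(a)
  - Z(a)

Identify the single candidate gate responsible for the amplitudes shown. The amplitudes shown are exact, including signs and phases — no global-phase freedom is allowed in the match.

The applied gate was H(a).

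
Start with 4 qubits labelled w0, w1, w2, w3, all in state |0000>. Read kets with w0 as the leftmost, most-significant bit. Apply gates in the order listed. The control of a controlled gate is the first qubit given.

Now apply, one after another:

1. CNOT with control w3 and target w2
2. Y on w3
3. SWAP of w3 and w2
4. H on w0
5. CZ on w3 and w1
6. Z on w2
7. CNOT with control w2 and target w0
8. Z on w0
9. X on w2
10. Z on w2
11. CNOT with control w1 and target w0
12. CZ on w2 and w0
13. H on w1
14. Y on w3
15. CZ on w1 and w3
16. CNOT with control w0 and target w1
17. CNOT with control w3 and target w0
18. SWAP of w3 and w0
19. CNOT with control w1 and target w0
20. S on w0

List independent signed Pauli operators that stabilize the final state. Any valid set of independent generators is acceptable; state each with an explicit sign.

The final state is stabilized by the group generated by +XYII, +IIIX, -ZZII, +IIZI; other independent generating sets are equally valid.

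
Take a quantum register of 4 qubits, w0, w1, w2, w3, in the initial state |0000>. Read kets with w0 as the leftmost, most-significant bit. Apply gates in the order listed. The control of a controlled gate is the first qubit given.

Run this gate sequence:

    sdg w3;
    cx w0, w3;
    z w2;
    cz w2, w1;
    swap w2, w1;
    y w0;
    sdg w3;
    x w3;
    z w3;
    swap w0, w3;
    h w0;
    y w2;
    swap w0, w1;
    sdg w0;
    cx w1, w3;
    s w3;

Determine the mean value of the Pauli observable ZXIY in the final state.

The expectation value of ZXIY is -1.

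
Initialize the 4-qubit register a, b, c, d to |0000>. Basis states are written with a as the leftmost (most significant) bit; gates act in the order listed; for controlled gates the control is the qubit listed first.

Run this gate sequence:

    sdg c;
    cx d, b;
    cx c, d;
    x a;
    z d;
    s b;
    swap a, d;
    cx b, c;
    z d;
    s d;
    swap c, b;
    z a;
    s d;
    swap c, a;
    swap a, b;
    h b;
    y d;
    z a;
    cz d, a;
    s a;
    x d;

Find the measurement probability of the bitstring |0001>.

The probability of measuring |0001> is 1/2.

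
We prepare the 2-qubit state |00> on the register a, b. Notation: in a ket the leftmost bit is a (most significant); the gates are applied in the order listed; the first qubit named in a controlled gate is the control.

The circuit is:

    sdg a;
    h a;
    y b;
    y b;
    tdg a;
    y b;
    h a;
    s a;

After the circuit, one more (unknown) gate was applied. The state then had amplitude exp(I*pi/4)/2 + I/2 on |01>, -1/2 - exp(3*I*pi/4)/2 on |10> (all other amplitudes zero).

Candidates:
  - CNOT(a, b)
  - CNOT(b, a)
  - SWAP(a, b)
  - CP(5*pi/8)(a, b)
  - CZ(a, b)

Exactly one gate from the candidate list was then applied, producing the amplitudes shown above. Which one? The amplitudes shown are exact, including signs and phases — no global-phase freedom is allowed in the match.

It was CNOT(a, b) that produced the state shown.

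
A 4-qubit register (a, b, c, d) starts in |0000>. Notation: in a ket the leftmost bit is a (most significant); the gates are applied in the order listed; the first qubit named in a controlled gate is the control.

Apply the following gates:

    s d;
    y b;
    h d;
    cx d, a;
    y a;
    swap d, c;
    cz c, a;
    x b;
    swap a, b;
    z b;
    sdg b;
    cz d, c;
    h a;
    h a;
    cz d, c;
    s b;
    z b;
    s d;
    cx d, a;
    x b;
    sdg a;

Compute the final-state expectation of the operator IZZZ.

In the final state, IZZZ has expectation 1. Key observation: steps 10-17 multiply out to the identity, so the circuit reduces to the remaining gates.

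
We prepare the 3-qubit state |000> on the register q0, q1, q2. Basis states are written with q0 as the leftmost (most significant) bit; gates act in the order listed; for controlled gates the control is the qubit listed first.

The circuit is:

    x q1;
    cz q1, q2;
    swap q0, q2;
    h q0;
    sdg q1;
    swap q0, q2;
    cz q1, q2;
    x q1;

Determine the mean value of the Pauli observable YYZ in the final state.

The observable YYZ averages to 0.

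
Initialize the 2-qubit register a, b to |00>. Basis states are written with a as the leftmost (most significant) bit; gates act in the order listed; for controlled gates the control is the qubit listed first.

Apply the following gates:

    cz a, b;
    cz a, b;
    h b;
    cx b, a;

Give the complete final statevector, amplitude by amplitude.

The final amplitudes are sqrt(2)/2 on |00>, 0 on |01>, 0 on |10>, sqrt(2)/2 on |11>. Key observation: the block from step 1 through step 2 cancels to the identity and can be dropped.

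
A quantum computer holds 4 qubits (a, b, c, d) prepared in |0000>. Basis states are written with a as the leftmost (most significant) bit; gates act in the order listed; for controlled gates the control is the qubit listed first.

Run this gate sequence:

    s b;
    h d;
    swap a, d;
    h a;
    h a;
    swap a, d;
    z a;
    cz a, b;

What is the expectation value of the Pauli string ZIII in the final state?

In the final state, ZIII has expectation 1. Key observation: gates 3-6 undo each other exactly, leaving only the rest of the circuit to track.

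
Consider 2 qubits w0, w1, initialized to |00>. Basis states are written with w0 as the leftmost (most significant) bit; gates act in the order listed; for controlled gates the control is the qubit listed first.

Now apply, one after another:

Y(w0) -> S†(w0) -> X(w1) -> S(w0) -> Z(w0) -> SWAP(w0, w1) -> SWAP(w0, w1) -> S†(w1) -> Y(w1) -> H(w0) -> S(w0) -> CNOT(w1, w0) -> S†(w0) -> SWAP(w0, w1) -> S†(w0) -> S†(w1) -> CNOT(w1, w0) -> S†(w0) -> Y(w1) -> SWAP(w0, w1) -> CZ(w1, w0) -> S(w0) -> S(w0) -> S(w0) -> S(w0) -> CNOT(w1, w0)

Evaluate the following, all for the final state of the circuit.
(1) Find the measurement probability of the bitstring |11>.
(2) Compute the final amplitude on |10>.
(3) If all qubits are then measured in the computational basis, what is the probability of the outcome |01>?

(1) A full measurement returns |11> with probability 1/2. Key observation: the block from step 22 through step 25 cancels to the identity and can be dropped.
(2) The final state's coefficient on |10> equals -sqrt(2)/2.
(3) The probability of measuring |01> is 0.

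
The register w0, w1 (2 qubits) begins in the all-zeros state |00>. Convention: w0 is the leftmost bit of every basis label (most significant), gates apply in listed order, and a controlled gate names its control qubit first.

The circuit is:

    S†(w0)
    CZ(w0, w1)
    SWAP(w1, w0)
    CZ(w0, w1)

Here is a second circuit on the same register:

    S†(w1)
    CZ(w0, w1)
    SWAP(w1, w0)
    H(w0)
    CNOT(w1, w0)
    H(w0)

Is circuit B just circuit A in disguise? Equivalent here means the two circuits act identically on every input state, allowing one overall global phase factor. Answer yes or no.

No — the two circuits implement different unitaries, even allowing a global phase.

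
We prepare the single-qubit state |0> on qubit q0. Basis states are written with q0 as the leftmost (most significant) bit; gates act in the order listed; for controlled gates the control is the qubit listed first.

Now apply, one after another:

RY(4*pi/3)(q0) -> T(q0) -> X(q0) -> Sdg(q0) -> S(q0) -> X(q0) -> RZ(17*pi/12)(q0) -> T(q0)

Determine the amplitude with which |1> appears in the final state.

The final state's coefficient on |1> equals -sqrt(3)*exp(5*I*pi/24)/2. Key observation: steps 3-6 multiply out to the identity, so the circuit reduces to the remaining gates.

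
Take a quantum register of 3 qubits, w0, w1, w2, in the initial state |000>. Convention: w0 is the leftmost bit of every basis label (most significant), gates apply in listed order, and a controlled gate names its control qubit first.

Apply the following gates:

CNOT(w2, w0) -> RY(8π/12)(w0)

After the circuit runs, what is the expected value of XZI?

In the final state, XZI has expectation sqrt(3)/2.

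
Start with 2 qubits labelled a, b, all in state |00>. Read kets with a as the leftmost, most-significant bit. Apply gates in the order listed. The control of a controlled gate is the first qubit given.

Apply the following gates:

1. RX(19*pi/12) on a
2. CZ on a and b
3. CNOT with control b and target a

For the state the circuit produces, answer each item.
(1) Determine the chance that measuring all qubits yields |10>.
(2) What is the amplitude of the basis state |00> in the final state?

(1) The probability of measuring |10> is -sqrt(6)/8 + sqrt(2)/8 + 1/2.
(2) The amplitude on |00> is -sqrt(sqrt(2) + 2)/4 - sqrt(6 - 3*sqrt(2))/4.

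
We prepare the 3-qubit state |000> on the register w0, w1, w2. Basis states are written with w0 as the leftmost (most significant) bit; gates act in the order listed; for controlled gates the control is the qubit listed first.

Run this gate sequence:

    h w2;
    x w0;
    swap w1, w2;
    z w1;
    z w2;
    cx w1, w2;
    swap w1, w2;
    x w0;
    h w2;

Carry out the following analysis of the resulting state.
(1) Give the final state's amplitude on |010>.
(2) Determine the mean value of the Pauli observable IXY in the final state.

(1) The final state's coefficient on |010> equals -1/2.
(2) The expectation value of IXY is 0.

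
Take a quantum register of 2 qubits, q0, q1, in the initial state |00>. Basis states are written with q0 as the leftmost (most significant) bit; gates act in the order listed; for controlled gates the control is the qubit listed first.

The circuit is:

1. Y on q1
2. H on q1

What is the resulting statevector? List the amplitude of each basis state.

After the circuit, the state carries amplitude sqrt(2)*I/2 on |00>, -sqrt(2)*I/2 on |01>, 0 on |10>, 0 on |11>.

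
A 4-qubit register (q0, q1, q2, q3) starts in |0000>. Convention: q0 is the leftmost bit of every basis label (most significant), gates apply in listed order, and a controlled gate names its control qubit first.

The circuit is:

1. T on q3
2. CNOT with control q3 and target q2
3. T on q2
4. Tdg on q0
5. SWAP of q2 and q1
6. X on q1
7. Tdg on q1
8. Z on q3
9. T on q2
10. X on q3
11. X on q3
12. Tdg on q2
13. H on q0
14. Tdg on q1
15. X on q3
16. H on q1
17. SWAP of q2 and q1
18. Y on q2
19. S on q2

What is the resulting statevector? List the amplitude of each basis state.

The final amplitudes are 1/2 on |0001>, I/2 on |0011>, 1/2 on |1001>, I/2 on |1011>, and 0 on every other basis state. Key observation: the block from step 9 through step 12 cancels to the identity and can be dropped.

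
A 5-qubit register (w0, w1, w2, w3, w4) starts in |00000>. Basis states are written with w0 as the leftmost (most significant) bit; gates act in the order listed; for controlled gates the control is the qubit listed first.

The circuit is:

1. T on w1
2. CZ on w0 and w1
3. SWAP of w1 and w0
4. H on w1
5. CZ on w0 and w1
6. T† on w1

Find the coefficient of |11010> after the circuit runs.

The amplitude on |11010> is 0.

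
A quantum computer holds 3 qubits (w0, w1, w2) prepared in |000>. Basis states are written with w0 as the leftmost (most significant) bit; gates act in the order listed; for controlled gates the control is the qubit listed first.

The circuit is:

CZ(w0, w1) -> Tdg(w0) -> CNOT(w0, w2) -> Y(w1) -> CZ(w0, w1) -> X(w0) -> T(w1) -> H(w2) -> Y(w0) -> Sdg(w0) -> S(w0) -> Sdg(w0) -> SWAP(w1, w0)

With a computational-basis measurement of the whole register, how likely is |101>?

A full measurement returns |101> with probability 1/2.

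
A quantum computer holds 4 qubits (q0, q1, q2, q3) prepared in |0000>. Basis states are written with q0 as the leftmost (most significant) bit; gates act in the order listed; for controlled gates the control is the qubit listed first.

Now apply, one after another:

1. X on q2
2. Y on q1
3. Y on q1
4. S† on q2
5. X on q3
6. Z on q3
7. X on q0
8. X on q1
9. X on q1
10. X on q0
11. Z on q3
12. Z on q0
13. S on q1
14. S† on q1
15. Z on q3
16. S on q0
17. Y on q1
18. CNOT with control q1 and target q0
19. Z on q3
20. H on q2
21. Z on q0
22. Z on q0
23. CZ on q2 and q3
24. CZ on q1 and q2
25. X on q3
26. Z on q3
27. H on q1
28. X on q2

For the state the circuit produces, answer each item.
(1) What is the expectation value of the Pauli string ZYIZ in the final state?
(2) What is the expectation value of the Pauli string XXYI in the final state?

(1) The expectation value of ZYIZ is 0. Key observation: steps 6-11 multiply out to the identity, so the circuit reduces to the remaining gates.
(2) In the final state, XXYI has expectation 0.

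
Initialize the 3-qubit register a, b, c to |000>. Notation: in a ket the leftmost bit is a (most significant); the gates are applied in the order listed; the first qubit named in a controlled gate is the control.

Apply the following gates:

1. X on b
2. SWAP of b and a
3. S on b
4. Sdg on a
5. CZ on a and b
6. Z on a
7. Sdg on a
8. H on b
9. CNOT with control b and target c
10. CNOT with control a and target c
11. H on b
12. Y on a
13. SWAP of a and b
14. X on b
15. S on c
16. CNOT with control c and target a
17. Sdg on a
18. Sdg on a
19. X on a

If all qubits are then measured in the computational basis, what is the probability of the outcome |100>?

The probability of measuring |100> is 0.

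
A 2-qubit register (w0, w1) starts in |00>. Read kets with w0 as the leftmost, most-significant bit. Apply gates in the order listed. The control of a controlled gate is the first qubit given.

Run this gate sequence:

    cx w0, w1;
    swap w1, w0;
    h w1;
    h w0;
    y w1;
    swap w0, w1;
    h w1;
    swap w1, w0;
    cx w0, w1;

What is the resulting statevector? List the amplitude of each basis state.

The resulting statevector has amplitude -sqrt(2)*I/2 on |00>, sqrt(2)*I/2 on |01>, 0 on |10>, 0 on |11>.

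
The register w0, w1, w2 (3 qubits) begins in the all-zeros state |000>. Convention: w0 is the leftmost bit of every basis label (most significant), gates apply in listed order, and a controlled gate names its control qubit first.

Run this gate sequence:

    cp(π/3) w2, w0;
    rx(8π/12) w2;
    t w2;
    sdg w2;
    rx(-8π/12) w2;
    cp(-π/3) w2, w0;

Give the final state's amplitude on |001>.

The amplitude on |001> is sqrt(3)*(-exp(I*pi/4) + I)/4.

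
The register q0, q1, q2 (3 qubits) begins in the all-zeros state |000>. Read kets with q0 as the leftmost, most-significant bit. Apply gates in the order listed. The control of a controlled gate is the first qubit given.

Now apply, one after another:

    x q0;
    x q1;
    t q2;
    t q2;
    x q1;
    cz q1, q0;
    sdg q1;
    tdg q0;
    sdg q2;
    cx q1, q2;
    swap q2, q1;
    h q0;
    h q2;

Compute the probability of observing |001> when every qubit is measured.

The probability of measuring |001> is 1/4.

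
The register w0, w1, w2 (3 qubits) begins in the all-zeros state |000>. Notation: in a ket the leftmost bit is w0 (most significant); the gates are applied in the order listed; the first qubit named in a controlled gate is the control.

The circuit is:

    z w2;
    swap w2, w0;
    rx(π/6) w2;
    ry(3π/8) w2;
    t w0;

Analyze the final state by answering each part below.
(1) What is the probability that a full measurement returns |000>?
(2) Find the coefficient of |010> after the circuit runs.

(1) A full measurement returns |000> with probability sqrt(6 - 3*sqrt(2))/8 + 1/2.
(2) The amplitude on |010> is 0.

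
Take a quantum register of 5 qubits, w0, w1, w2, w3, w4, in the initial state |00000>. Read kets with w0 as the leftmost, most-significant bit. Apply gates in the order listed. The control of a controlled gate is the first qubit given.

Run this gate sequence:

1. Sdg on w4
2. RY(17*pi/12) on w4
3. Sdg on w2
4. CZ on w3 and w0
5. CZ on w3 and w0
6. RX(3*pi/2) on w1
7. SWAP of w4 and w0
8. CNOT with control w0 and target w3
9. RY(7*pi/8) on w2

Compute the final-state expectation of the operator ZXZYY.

The observable ZXZYY averages to 0. Key observation: steps 4-5 multiply out to the identity, so the circuit reduces to the remaining gates.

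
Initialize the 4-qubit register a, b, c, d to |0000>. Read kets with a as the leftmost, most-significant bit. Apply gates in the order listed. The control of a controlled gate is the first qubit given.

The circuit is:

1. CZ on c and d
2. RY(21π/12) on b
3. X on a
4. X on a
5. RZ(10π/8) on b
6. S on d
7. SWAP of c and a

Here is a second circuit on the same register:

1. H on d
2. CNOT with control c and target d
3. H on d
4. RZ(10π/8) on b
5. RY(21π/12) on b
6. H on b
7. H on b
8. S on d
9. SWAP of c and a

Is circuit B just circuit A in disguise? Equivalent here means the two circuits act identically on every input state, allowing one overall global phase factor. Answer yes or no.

No — the two circuits implement different unitaries, even allowing a global phase.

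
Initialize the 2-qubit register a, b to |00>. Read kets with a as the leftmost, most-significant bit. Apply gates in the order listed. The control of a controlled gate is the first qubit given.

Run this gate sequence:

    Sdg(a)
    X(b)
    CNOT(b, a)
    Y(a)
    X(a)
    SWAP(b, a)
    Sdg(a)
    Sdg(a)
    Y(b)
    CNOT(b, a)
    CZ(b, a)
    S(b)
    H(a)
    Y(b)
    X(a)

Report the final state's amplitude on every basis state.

The resulting statevector has amplitude 0 on |00>, -sqrt(2)*I/2 on |01>, 0 on |10>, sqrt(2)*I/2 on |11>.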